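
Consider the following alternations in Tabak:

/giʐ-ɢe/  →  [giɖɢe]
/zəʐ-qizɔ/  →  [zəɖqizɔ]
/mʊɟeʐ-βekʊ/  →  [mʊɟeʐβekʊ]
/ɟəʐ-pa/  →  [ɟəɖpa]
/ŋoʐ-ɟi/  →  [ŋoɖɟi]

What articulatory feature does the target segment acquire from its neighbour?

manner

Underlying /ʐ/ is realised as [ɖ] next to /ɢ/; /ɢ/ itself does not change.
The change fricative → stop matches the manner of the following /ɢ/, identifying this as manner assimilation.
Checking the remaining alternations: /ʐ/ → [ɖ] before /q/ (fricative → stop, matching a stop); /ʐ/ → [ɖ] before /p/ (fricative → stop, matching a stop); /ʐ/ → [ɖ] before /ɟ/ (fricative → stop, matching a stop) — only manner changes, and always toward the following segment.
No alternation appears in [mʊɟeʐβekʊ]: there the adjacent consonants already agree in manner (/ʐ/ and /β/ are both fricatives), so this form is consistent with the same rule.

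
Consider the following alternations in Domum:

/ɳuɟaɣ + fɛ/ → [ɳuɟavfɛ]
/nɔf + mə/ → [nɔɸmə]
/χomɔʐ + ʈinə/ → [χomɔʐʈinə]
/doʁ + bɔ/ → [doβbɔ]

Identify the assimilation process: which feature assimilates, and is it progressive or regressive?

Comparing underlying and surface forms, /ɣ/ → [v] is the alternation; the neighbouring /f/ is constant.
/ɣ/ is velar while /f/ is labiodental; the output [v] is labiodental, matching the trigger — so the feature that spreads is place.
Manner and voice are unchanged, so the assimilation is partial, not total.
The same holds elsewhere in the data: /f/ → [ɸ] before /m/ (labiodental → bilabial, matching bilabial); /ʁ/ → [β] before /b/ (uvular → bilabial, matching bilabial) — only place changes, and always toward the following segment.
Nothing changes in [χomɔʐʈinə]: there the adjacent consonants already agree in place (/ʐ/ and /ʈ/ are both retroflex), so this form is consistent with the same rule.
Since the segment that changes precedes the conditioning segment, the assimilation is regressive.

regressive place assimilation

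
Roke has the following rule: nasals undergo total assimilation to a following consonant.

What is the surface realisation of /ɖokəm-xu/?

/m/ is the segment targeted by the rule; it sits immediately before /x/, so it assimilates completely and surfaces as [x].

[ɖokəxxu]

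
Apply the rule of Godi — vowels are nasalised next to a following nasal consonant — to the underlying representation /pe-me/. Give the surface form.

[pẽme]

The vowel /e/ is adjacent to the following nasal /m/, so it acquires [+nasal] and surfaces as [ẽ].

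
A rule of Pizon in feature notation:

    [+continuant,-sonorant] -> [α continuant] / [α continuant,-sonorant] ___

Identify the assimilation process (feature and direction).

The shared variable α links the value of [continuant] on the target to that of the neighbouring obstruent. [continuant] distinguishes stops from fricatives — a manner-of-articulation feature — so this is manner assimilation.
Since the environment is written before the underscore, the trigger precedes the target; the direction is progressive.

progressive manner assimilation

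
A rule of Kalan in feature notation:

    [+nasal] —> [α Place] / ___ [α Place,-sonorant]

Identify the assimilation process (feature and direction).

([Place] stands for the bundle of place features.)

The shared variable α links the value of the place features (abbreviated [Place]) on the target to the same value on the neighbouring segment, so place is the feature that assimilates.
Since the environment is written after the underscore, the trigger follows the target; the direction is regressive.

regressive place assimilation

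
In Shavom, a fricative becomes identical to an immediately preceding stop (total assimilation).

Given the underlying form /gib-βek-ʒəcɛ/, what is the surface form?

/β/ is the segment targeted by the rule; it sits immediately after /b/, so it assimilates completely and surfaces as [b].
At the second juncture, /ʒ/ likewise becomes [k] adjacent to /k/.

[gibbekkəcɛ]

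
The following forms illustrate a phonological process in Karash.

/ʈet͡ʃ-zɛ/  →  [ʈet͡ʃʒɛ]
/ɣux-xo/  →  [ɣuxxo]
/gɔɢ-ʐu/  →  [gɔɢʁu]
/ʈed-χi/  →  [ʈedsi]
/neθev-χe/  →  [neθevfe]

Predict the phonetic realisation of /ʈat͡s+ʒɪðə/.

[ʈat͡szɪðə]

The data show progressive place assimilation: /z/ → [ʒ] after /t͡ʃ/; /ʐ/ → [ʁ] after /ɢ/; /χ/ → [s] after /d/; /χ/ → [f] after /v/. In each pair only place changes, matching the preceding consonant, while manner and voice stay constant.
Nothing changes in [ɣuxxo]: there the adjacent consonants already agree in place (/x/ and /x/ are both velar), so this form is consistent with the same rule.
/ʒ/ is a voiced postalveolar fricative. The preceding trigger /t͡s/ is alveolar, so /ʒ/ must become alveolar as well.
The voiced alveolar fricative is [z], so /ʒ/ → [z].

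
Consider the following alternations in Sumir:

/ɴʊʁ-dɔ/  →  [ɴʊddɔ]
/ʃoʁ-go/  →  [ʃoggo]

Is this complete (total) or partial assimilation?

Underlying /ʁ/ is realised as [d] next to /d/; /d/ itself does not change.
The output [d] is identical to the trigger /d/ — every feature (place, manner, voicing) has been copied — so this is total assimilation.
The other form behaves the same way: /ʁ/ → [g] before /g/ — in each case the output is a copy of the following consonant.

total assimilation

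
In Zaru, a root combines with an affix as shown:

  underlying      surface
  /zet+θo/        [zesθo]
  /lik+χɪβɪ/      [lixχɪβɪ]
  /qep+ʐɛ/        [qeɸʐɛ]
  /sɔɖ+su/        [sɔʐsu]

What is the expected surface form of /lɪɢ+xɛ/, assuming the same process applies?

[lɪʁxɛ]

The data show regressive manner assimilation: /t/ → [s] before /θ/; /k/ → [x] before /χ/; /p/ → [ɸ] before /ʐ/; /ɖ/ → [ʐ] before /s/. In each pair only manner changes, matching the following consonant, while place and voice stay constant.
The rule targets /ɢ/ (voiced uvular stop), which sits before the trigger /x/ (fricative).
Changing only its manner to fricative gives [ʁ] — the voiced uvular fricative.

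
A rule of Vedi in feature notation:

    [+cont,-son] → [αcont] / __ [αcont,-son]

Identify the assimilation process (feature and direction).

regressive manner assimilation

The shared variable α links the value of [cont] on the target to that of the neighbouring obstruent. [cont] distinguishes stops from fricatives — a manner-of-articulation feature — so this is manner assimilation.
Since the environment is written after the underscore, the trigger follows the target; the direction is regressive.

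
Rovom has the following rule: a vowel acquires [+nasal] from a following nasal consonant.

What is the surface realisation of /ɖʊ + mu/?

The vowel /ʊ/ is adjacent to the following nasal /m/, so it acquires [+nasal] and surfaces as [ʊ̃].

[ɖʊ̃mu]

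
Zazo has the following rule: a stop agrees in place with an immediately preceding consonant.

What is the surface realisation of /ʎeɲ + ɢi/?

[ʎeɲɟi]

/ɢ/ is a voiced uvular stop. The preceding trigger /ɲ/ is palatal, so /ɢ/ must become palatal as well.
Changing only its place to palatal gives [ɟ] — the voiced palatal stop.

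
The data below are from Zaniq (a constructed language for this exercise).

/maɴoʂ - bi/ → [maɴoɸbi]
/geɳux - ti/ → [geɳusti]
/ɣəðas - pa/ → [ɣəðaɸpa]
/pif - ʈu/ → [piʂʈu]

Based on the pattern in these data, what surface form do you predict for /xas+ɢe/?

The data show regressive place assimilation: /ʂ/ → [ɸ] before /b/; /x/ → [s] before /t/; /s/ → [ɸ] before /p/; /f/ → [ʂ] before /ʈ/. In each pair only place changes, matching the following consonant, while manner and voice stay constant.
/s/ is a voiceless alveolar fricative. The following trigger /ɢ/ is uvular, so /s/ must become uvular as well.
Changing only its place to uvular gives [χ] — the voiceless uvular fricative.

[xaχɢe]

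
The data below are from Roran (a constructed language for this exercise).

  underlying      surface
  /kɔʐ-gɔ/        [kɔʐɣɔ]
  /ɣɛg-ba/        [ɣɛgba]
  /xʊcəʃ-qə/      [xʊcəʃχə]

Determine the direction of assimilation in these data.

progressive

The segment that alternates is /g/, which surfaces as [ɣ] when adjacent to /ʐ/.
/g/ is a stop while /ʐ/ is a fricative; the output [ɣ] is a fricative, matching the trigger — so the feature that spreads is manner.
The same holds elsewhere in the data: /q/ → [χ] after /ʃ/ (stop → fricative, matching a fricative) — only manner changes, and always toward the preceding segment.
Nothing changes in [ɣɛgba]: there the adjacent consonants already agree in manner (/b/ and /g/ are both stops), so this form is consistent with the same rule.
Since the segment that changes follows the conditioning segment, the assimilation is progressive.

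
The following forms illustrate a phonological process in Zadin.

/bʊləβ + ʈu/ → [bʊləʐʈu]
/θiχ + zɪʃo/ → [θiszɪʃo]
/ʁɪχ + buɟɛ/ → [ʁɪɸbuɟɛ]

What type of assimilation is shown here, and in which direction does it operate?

regressive place assimilation

Comparing underlying and surface forms, /β/ → [ʐ] is the alternation; the neighbouring /ʈ/ is constant.
The change bilabial → retroflex matches the place of the following /ʈ/, identifying this as place assimilation.
Manner and voice are unchanged, so the assimilation is partial, not total.
The same holds elsewhere in the data: /χ/ → [s] before /z/ (uvular → alveolar, matching alveolar); /χ/ → [ɸ] before /b/ (uvular → bilabial, matching bilabial) — only place changes, and always toward the following segment.
The trigger is the following segment, so the direction is regressive (anticipatory).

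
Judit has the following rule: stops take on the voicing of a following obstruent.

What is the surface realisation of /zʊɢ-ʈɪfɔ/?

[zʊqʈɪfɔ]

The rule targets /ɢ/ (voiced uvular stop), which sits before the trigger /ʈ/ (voiceless).
A voiceless uvular stop is [q], so the surface segment is [q].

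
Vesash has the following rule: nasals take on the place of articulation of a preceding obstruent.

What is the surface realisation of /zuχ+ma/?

[zuχɴa]

/m/ is a voiced bilabial nasal. The preceding trigger /χ/ is uvular, so /m/ must become uvular as well.
A voiced uvular nasal is [ɴ], so the surface segment is [ɴ].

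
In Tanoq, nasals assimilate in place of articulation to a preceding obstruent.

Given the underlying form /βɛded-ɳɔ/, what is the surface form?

The rule targets /ɳ/ (voiced retroflex nasal), which sits after the trigger /d/ (alveolar).
The voiced alveolar nasal is [n], so /ɳ/ → [n].

[βɛdednɔ]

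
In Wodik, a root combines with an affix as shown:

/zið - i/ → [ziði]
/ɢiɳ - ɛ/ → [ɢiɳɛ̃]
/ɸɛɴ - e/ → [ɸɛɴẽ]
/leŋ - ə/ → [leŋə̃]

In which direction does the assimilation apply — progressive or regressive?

The vowel /ɛ/ surfaces as nasalised [ɛ̃] next to the preceding nasal /ɳ/ — it has acquired the [+nasal] feature of its neighbour.
The other forms show the same pattern: /e/ → [ẽ] after /ɴ/; /ə/ → [ə̃] after /ŋ/ — each time a vowel is nasalised next to a preceding nasal.
No change occurs in [ziði] because the vowel at the boundary is adjacent to an oral consonant, not a nasal (/i/ next to /ð/).
Because the conditioning nasal is to the left of the vowel that changes, the process is progressive (perseverative).

progressive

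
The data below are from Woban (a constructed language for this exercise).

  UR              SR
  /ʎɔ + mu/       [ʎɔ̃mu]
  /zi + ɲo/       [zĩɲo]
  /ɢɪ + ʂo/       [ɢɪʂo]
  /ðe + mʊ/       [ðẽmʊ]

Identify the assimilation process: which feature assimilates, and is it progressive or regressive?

The vowel /ɔ/ surfaces as nasalised [ɔ̃] next to the following nasal /m/ — it has acquired the [+nasal] feature of its neighbour.
Likewise in the remaining data: /i/ → [ĩ] before /ɲ/; /e/ → [ẽ] before /m/ — each time a vowel is nasalised next to a following nasal.
No change occurs in [ɢɪʂo] because the vowel at the boundary is adjacent to an oral consonant, not a nasal (/ɪ/ next to /ʂ/).
Because the conditioning nasal is to the right of the vowel that changes, the process is regressive (anticipatory).

regressive nasality assimilation (vowel nasalisation)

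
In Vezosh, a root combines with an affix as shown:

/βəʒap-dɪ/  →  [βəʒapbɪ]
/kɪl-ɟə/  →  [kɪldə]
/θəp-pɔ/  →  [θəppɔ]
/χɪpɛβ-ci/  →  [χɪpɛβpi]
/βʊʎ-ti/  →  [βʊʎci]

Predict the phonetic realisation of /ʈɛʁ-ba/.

The data show progressive place assimilation: /d/ → [b] after /p/; /ɟ/ → [d] after /l/; /c/ → [p] after /β/; /t/ → [c] after /ʎ/. In each pair only place changes, matching the preceding consonant, while manner and voice stay constant.
No alternation appears in [θəppɔ]: there the adjacent consonants already agree in place (/p/ and /p/ are both bilabial), so this form is consistent with the same rule.
/b/ is a voiced bilabial stop. The preceding trigger /ʁ/ is uvular, so /b/ must become uvular as well.
Changing only its place to uvular gives [ɢ] — the voiced uvular stop.

[ʈɛʁɢa]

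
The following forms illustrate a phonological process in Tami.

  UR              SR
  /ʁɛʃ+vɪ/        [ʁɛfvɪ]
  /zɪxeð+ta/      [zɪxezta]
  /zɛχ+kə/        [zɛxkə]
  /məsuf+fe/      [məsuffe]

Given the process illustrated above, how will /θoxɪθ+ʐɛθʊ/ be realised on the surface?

[θoxɪʂʐɛθʊ]

The data show regressive place assimilation: /ʃ/ → [f] before /v/; /ð/ → [z] before /t/; /χ/ → [x] before /k/. In each pair only place changes, matching the following consonant, while manner and voice stay constant.
No alternation appears in [məsuffe]: there the adjacent consonants already agree in place (/f/ and /f/ are both labiodental), so this form is consistent with the same rule.
The rule targets /θ/ (voiceless dental fricative), which sits before the trigger /ʐ/ (retroflex).
A voiceless retroflex fricative is [ʂ], so the surface segment is [ʂ].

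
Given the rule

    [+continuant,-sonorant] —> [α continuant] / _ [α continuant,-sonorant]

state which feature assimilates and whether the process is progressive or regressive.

regressive manner assimilation

The rule copies [continuant] (continuancy) from the environment onto the target fricatives; since [±continuant] encodes the stop/fricative manner contrast, the assimilating dimension is manner.
The conditioning segment sits to the right of the focus bar, meaning the trigger follows the segment that changes — regressive assimilation.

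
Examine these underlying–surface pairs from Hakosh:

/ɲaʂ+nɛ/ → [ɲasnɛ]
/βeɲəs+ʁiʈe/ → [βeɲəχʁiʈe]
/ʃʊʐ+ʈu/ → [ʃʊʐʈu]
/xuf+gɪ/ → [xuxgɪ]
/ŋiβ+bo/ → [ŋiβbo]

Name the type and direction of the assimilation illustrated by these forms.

The segment that alternates is /ʂ/, which surfaces as [s] when adjacent to /n/.
/ʂ/ is retroflex while /n/ is alveolar; the output [s] is alveolar, matching the trigger — so the feature that spreads is place.
Manner and voice are unchanged, so the assimilation is partial, not total.
Checking the remaining alternations: /s/ → [χ] before /ʁ/ (alveolar → uvular, matching uvular); /f/ → [x] before /g/ (labiodental → velar, matching velar) — only place changes, and always toward the following segment.
No alternation appears in [ʃʊʐʈu], [ŋiβbo]: there the adjacent consonants already agree in place (/ʐ/ and /ʈ/ are both retroflex; /β/ and /b/ are both bilabial), so these forms are consistent with the same rule.
The trigger is the following segment, so the direction is regressive (anticipatory).

regressive place assimilation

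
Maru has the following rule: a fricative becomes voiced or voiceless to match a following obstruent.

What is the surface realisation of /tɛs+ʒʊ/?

[tɛzʒʊ]

The rule targets /s/ (voiceless alveolar fricative), which sits before the trigger /ʒ/ (voiced).
Changing only its voicing to voiced gives [z] — the voiced alveolar fricative.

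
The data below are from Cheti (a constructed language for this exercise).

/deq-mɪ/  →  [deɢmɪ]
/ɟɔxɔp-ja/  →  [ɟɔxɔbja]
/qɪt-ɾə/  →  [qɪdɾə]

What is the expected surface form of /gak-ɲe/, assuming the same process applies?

The data show regressive voicing assimilation: /q/ → [ɢ] before /m/; /p/ → [b] before /j/; /t/ → [d] before /ɾ/. In each pair only voicing changes, matching the following consonant, while place and manner stay constant.
/k/ is a voiceless velar stop. The following trigger /ɲ/ is voiced, so /k/ must become voiced as well.
The voiced velar stop is [g], so /k/ → [g].

[gagɲe]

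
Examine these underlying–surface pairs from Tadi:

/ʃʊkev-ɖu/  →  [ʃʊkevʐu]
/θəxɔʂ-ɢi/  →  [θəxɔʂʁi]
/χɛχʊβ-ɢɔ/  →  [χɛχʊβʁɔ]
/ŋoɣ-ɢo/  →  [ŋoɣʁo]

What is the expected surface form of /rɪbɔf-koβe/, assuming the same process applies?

The data show progressive manner assimilation: /ɖ/ → [ʐ] after /v/; /ɢ/ → [ʁ] after /ʂ/; /ɢ/ → [ʁ] after /β/; /ɢ/ → [ʁ] after /ɣ/. In each pair only manner changes, matching the preceding consonant, while place and voice stay constant.
/k/ is a voiceless velar stop. The preceding trigger /f/ is a fricative, so /k/ must become a fricative as well.
A voiceless velar fricative is [x], so the surface segment is [x].

[rɪbɔfxoβe]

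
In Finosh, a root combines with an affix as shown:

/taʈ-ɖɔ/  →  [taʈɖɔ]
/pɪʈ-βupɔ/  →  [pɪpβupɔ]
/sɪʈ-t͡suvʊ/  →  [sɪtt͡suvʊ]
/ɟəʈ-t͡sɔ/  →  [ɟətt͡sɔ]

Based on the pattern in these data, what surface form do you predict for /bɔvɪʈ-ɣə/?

The data show regressive place assimilation: /ʈ/ → [p] before /β/; /ʈ/ → [t] before /t͡s/. In each pair only place changes, matching the following consonant, while manner and voice stay constant.
Nothing changes in [taʈɖɔ]: there the adjacent consonants already agree in place (/ʈ/ and /ɖ/ are both retroflex), so this form is consistent with the same rule.
/ʈ/ is a voiceless retroflex stop. The following trigger /ɣ/ is velar, so /ʈ/ must become velar as well.
A voiceless velar stop is [k], so the surface segment is [k].

[bɔvɪkɣə]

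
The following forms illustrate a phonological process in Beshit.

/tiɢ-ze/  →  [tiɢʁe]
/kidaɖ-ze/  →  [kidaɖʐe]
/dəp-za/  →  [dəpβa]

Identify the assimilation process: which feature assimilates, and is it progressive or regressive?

Comparing underlying and surface forms, /z/ → [ʁ] is the alternation; the neighbouring /ɢ/ is constant.
The change alveolar → uvular matches the place of the preceding /ɢ/, identifying this as place assimilation.
Manner and voice are unchanged, so the assimilation is partial, not total.
The same holds elsewhere in the data: /z/ → [ʐ] after /ɖ/ (alveolar → retroflex, matching retroflex); /z/ → [β] after /p/ (alveolar → bilabial, matching bilabial) — only place changes, and always toward the preceding segment.
The trigger is the preceding segment, so the direction is progressive (perseverative).

progressive place assimilation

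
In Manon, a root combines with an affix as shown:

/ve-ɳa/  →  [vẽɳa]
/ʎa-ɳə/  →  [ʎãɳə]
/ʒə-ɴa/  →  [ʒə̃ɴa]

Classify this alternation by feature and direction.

regressive nasality assimilation (vowel nasalisation)

The vowel /e/ surfaces as nasalised [ẽ] next to the following nasal /ɳ/ — it has acquired the [+nasal] feature of its neighbour.
Likewise in the remaining data: /a/ → [ã] before /ɳ/; /ə/ → [ə̃] before /ɴ/ — each time a vowel is nasalised next to a following nasal.
Because the conditioning nasal is to the right of the vowel that changes, the process is regressive (anticipatory).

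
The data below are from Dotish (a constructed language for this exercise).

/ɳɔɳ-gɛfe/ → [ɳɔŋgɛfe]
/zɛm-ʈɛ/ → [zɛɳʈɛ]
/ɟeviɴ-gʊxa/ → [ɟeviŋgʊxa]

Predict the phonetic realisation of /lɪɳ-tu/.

The data show regressive place assimilation: /ɳ/ → [ŋ] before /g/; /m/ → [ɳ] before /ʈ/; /ɴ/ → [ŋ] before /g/. In each pair only place changes, matching the following consonant, while manner and voice stay constant.
/ɳ/ is a voiced retroflex nasal. The following trigger /t/ is alveolar, so /ɳ/ must become alveolar as well.
The voiced alveolar nasal is [n], so /ɳ/ → [n].

[lɪntu]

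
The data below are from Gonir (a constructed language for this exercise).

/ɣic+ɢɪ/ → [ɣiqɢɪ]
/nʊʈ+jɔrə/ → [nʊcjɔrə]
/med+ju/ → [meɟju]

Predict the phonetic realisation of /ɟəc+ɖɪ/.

[ɟəʈɖɪ]

The data show regressive place assimilation: /c/ → [q] before /ɢ/; /ʈ/ → [c] before /j/; /d/ → [ɟ] before /j/. In each pair only place changes, matching the following consonant, while manner and voice stay constant.
The rule targets /c/ (voiceless palatal stop), which sits before the trigger /ɖ/ (retroflex).
The voiceless retroflex stop is [ʈ], so /c/ → [ʈ].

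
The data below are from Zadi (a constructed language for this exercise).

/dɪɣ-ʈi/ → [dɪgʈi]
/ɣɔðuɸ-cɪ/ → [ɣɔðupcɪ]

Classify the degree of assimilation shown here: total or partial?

The segment that alternates is /ɣ/, which surfaces as [g] when adjacent to /ʈ/.
/ɣ/ is a fricative while /ʈ/ is a stop; the output [g] is a stop, matching the trigger — so the feature that spreads is manner.
Place and voice are unchanged, so the assimilation is partial, not total.
The other alternating form patterns the same way: /ɸ/ → [p] before /c/ (fricative → stop, matching a stop) — only manner changes, and always toward the following segment.

partial assimilation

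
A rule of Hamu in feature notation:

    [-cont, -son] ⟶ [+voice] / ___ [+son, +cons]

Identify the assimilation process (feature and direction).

regressive voicing assimilation

The structural change is [+voice], and the conditioning segment [+son, +cons] (a sonorant consonant) is itself voiced, so the target comes to share the voicing of its neighbour — voicing assimilation.
Since the environment is written after the underscore, the trigger follows the target; the direction is regressive.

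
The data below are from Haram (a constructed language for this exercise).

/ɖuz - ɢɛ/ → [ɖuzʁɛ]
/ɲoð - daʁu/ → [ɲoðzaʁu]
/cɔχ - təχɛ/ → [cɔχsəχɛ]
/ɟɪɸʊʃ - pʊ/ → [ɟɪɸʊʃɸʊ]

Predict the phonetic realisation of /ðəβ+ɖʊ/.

The data show progressive manner assimilation: /ɢ/ → [ʁ] after /z/; /d/ → [z] after /ð/; /t/ → [s] after /χ/; /p/ → [ɸ] after /ʃ/. In each pair only manner changes, matching the preceding consonant, while place and voice stay constant.
The rule targets /ɖ/ (voiced retroflex stop), which sits after the trigger /β/ (fricative).
Changing only its manner to fricative gives [ʐ] — the voiced retroflex fricative.

[ðəβʐʊ]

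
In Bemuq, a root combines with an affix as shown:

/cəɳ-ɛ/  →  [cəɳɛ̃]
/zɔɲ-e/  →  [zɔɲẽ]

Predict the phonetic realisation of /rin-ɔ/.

The data show progressive nasality assimilation (vowel nasalisation): /ɛ/ → [ɛ̃] after /ɳ/; /e/ → [ẽ] after /ɲ/ — a vowel is nasalised by an immediately preceding nasal consonant.
/ɔ/ sits next to the nasal /n/ and is therefore nasalised to [ɔ̃].

[rinɔ̃]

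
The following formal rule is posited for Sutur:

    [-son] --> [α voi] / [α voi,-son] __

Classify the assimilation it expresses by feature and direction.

progressive voicing assimilation

The shared variable α links the value of [voi] on the target to the same value on the neighbouring segment, so voicing is the feature that assimilates.
Since the environment is written before the underscore, the trigger precedes the target; the direction is progressive.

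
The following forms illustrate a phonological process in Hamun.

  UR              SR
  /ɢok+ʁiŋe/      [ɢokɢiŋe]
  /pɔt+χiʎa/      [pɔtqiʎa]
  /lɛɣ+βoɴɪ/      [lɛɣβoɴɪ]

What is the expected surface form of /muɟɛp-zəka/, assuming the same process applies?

[muɟɛpdəka]

The data show progressive manner assimilation: /ʁ/ → [ɢ] after /k/; /χ/ → [q] after /t/. In each pair only manner changes, matching the preceding consonant, while place and voice stay constant.
No alternation appears in [lɛɣβoɴɪ]: there the adjacent consonants already agree in manner (/β/ and /ɣ/ are both fricatives), so this form is consistent with the same rule.
/z/ is a voiced alveolar fricative. The preceding trigger /p/ is a stop, so /z/ must become a stop as well.
A voiced alveolar stop is [d], so the surface segment is [d].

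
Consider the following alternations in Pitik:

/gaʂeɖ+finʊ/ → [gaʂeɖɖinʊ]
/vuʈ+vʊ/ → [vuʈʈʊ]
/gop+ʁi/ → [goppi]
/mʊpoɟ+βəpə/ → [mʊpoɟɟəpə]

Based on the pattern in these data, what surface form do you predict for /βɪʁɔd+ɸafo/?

[βɪʁɔddafo]

The data show progressive total assimilation (/f/ → [ɖ] after /ɖ/; /v/ → [ʈ] after /ʈ/; /ʁ/ → [p] after /p/; /β/ → [ɟ] after /ɟ/): in every case the target segment becomes identical to its preceding neighbour, copying more than a single feature.
/ɸ/ is the segment targeted by the rule; it sits immediately after /d/, so it assimilates completely and surfaces as [d].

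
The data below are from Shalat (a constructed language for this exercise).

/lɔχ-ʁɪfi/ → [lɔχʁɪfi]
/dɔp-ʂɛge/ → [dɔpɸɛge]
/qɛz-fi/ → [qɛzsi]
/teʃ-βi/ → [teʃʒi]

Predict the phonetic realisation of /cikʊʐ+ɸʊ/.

[cikʊʐʂʊ]

The data show progressive place assimilation: /ʂ/ → [ɸ] after /p/; /f/ → [s] after /z/; /β/ → [ʒ] after /ʃ/. In each pair only place changes, matching the preceding consonant, while manner and voice stay constant.
Nothing changes in [lɔχʁɪfi]: there the adjacent consonants already agree in place (/ʁ/ and /χ/ are both uvular), so this form is consistent with the same rule.
/ɸ/ is a voiceless bilabial fricative. The preceding trigger /ʐ/ is retroflex, so /ɸ/ must become retroflex as well.
The voiceless retroflex fricative is [ʂ], so /ɸ/ → [ʂ].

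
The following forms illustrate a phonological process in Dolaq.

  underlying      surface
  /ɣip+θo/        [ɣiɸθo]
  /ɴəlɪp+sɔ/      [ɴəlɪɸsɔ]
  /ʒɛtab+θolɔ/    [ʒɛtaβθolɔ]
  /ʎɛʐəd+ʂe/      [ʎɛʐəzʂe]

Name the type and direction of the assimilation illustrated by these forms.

regressive manner assimilation

The segment that alternates is /p/, which surfaces as [ɸ] when adjacent to /θ/.
/p/ is a stop while /θ/ is a fricative; the output [ɸ] is a fricative, matching the trigger — so the feature that spreads is manner.
Place and voice are unchanged, so the assimilation is partial, not total.
The other alternating forms pattern the same way: /p/ → [ɸ] before /s/ (stop → fricative, matching a fricative); /b/ → [β] before /θ/ (stop → fricative, matching a fricative); /d/ → [z] before /ʂ/ (stop → fricative, matching a fricative) — only manner changes, and always toward the following segment.
The trigger is the following segment, so the direction is regressive (anticipatory).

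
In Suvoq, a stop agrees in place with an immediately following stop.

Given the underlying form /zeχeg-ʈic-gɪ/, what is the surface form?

[zeχeɖʈikgɪ]

The rule targets /g/ (voiced velar stop), which sits before the trigger /ʈ/ (retroflex).
The voiced retroflex stop is [ɖ], so /g/ → [ɖ].
At the second juncture, /c/ likewise becomes [k] adjacent to /g/.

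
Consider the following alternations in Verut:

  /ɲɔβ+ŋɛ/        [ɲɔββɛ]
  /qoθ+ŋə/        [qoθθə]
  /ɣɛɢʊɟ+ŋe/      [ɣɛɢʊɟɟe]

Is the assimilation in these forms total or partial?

total assimilation

Underlying /ŋ/ is realised as [β] next to /β/; /β/ itself does not change.
The output [β] is identical to the trigger /β/ — every feature (place, manner, voicing) has been copied — so this is total assimilation.
The remaining alternations confirm this: /ŋ/ → [θ] after /θ/; /ŋ/ → [ɟ] after /ɟ/ — in each case the output is a copy of the preceding consonant.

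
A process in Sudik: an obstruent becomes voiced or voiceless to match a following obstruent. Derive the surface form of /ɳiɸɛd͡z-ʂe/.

/d͡z/ is a voiced alveolar affricate. The following trigger /ʂ/ is voiceless, so /d͡z/ must become voiceless as well.
Changing only its voicing to voiceless gives [t͡s] — the voiceless alveolar affricate.

[ɳiɸɛt͡sʂe]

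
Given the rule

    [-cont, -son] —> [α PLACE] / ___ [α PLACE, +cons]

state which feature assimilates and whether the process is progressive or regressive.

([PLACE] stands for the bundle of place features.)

The rule copies the place features (abbreviated [PLACE]) from the environment onto the target, so the assimilating feature is place.
Since the environment is written after the underscore, the trigger follows the target; the direction is regressive.

regressive place assimilation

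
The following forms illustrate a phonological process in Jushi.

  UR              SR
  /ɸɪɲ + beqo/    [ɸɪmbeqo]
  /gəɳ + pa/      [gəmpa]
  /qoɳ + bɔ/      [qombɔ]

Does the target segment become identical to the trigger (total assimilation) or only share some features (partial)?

Underlying /ɲ/ is realised as [m] next to /b/; /b/ itself does not change.
The change palatal → bilabial matches the place of the following /b/, identifying this as place assimilation.
Manner and voice are unchanged, so the assimilation is partial, not total.
The same holds elsewhere in the data: /ɳ/ → [m] before /p/ (retroflex → bilabial, matching bilabial); /ɳ/ → [m] before /b/ (retroflex → bilabial, matching bilabial) — only place changes, and always toward the following segment.

partial assimilation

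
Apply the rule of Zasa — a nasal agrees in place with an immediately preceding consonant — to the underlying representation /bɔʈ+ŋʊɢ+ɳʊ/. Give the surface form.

[bɔʈɳʊɢɴʊ]

The rule targets /ŋ/ (voiced velar nasal), which sits after the trigger /ʈ/ (retroflex).
The voiced retroflex nasal is [ɳ], so /ŋ/ → [ɳ].
The same rule applies at the second boundary: /ɳ/ → [ɴ] next to /ɢ/.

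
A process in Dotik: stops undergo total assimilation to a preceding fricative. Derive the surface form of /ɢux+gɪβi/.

/g/ is the segment targeted by the rule; it sits immediately after /x/, so it assimilates completely and surfaces as [x].

[ɢuxxɪβi]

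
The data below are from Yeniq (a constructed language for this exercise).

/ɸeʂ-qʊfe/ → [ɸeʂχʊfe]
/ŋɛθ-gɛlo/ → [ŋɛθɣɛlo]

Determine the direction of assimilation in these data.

Underlying /q/ is realised as [χ] next to /ʂ/; /ʂ/ itself does not change.
/q/ is a stop while /ʂ/ is a fricative; the output [χ] is a fricative, matching the trigger — so the feature that spreads is manner.
Checking the remaining alternation: /g/ → [ɣ] after /θ/ (stop → fricative, matching a fricative) — only manner changes, and always toward the preceding segment.
Since the segment that changes follows the conditioning segment, the assimilation is progressive.

progressive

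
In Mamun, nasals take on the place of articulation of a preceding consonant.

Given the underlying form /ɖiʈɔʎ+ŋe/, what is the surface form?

[ɖiʈɔʎɲe]

/ŋ/ is a voiced velar nasal. The preceding trigger /ʎ/ is palatal, so /ŋ/ must become palatal as well.
The voiced palatal nasal is [ɲ], so /ŋ/ → [ɲ].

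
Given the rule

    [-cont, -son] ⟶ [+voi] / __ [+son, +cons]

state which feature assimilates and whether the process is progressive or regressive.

regressive voicing assimilation

The structural change is [+voi], and the conditioning segment [+son, +cons] (a sonorant consonant) is itself voiced, so the target comes to share the voicing of its neighbour — voicing assimilation.
Since the environment is written after the underscore, the trigger follows the target; the direction is regressive.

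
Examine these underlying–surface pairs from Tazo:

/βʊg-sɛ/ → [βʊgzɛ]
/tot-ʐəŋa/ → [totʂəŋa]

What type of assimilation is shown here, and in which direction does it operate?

The segment that alternates is /s/, which surfaces as [z] when adjacent to /g/.
/s/ is voiceless while /g/ is voiced; the output [z] is voiced, matching the trigger — so the feature that spreads is voicing.
Place and manner are unchanged, so the assimilation is partial, not total.
The same holds elsewhere in the data: /ʐ/ → [ʂ] after /t/ (voiced → voiceless, matching voiceless) — only voicing changes, and always toward the preceding segment.
The trigger is the preceding segment, so the direction is progressive (perseverative).

progressive voicing assimilation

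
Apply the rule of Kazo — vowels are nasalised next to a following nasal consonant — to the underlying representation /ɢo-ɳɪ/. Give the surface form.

The vowel /o/ is adjacent to the following nasal /ɳ/, so it acquires [+nasal] and surfaces as [õ].

[ɢõɳɪ]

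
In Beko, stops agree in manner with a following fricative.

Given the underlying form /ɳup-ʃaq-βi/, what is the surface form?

The rule targets /p/ (voiceless bilabial stop), which sits before the trigger /ʃ/ (fricative).
The voiceless bilabial fricative is [ɸ], so /p/ → [ɸ].
At the second juncture, /q/ likewise becomes [χ] adjacent to /β/.

[ɳuɸʃaχβi]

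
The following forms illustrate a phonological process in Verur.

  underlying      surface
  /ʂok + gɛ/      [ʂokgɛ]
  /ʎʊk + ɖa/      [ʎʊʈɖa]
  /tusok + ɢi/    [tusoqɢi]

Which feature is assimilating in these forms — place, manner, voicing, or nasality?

place

The segment that alternates is /k/, which surfaces as [ʈ] when adjacent to /ɖ/.
The change velar → retroflex matches the place of the following /ɖ/, identifying this as place assimilation.
The same holds elsewhere in the data: /k/ → [q] before /ɢ/ (velar → uvular, matching uvular) — only place changes, and always toward the following segment.
No alternation appears in [ʂokgɛ]: there the adjacent consonants already agree in place (/k/ and /g/ are both velar), so this form is consistent with the same rule.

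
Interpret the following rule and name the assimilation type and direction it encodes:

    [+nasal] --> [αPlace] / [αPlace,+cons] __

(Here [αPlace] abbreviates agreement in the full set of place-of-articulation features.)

The shared variable α links the value of the place features (abbreviated [Place]) on the target to the same value on the neighbouring segment, so place is the feature that assimilates.
The conditioning segment sits to the left of the focus bar, meaning the trigger precedes the segment that changes — progressive assimilation.

progressive place assimilation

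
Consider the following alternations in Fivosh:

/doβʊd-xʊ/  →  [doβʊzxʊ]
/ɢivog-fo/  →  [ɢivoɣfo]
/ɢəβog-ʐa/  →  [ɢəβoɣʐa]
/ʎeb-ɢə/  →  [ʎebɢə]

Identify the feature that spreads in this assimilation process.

manner

Underlying /d/ is realised as [z] next to /x/; /x/ itself does not change.
The change stop → fricative matches the manner of the following /x/, identifying this as manner assimilation.
The other alternating forms pattern the same way: /g/ → [ɣ] before /f/ (stop → fricative, matching a fricative); /g/ → [ɣ] before /ʐ/ (stop → fricative, matching a fricative) — only manner changes, and always toward the following segment.
Nothing changes in [ʎebɢə]: there the adjacent consonants already agree in manner (/b/ and /ɢ/ are both stops), so this form is consistent with the same rule.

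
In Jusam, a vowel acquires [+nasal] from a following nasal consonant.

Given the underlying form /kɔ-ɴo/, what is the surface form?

/ɔ/ sits next to the nasal /ɴ/ and is therefore nasalised to [ɔ̃].

[kɔ̃ɴo]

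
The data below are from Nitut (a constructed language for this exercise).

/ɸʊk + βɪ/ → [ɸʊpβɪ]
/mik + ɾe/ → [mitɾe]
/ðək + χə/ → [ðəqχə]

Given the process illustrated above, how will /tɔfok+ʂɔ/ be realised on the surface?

The data show regressive place assimilation: /k/ → [p] before /β/; /k/ → [t] before /ɾ/; /k/ → [q] before /χ/. In each pair only place changes, matching the following consonant, while manner and voice stay constant.
/k/ is a voiceless velar stop. The following trigger /ʂ/ is retroflex, so /k/ must become retroflex as well.
A voiceless retroflex stop is [ʈ], so the surface segment is [ʈ].

[tɔfoʈʂɔ]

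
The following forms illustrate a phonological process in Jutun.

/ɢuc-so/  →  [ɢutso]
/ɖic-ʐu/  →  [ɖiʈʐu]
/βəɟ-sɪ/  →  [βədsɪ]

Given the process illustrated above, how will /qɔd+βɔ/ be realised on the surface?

The data show regressive place assimilation: /c/ → [t] before /s/; /c/ → [ʈ] before /ʐ/; /ɟ/ → [d] before /s/. In each pair only place changes, matching the following consonant, while manner and voice stay constant.
/d/ is a voiced alveolar stop. The following trigger /β/ is bilabial, so /d/ must become bilabial as well.
A voiced bilabial stop is [b], so the surface segment is [b].

[qɔbβɔ]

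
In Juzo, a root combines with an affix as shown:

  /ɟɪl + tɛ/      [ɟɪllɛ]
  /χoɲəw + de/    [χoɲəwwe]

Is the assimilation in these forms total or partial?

Comparing underlying and surface forms, /t/ → [l] is the alternation; the neighbouring /l/ is constant.
The output [l] is identical to the trigger /l/ — every feature (place, manner, voicing) has been copied — so this is total assimilation.
The remaining alternation confirms this: /d/ → [w] after /w/ — in each case the output is a copy of the preceding consonant.

total assimilation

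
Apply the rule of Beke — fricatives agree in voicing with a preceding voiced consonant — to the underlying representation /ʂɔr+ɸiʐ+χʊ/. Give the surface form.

/ɸ/ is a voiceless bilabial fricative. The preceding trigger /r/ is voiced, so /ɸ/ must become voiced as well.
A voiced bilabial fricative is [β], so the surface segment is [β].
At the second juncture, /χ/ likewise becomes [ʁ] adjacent to /ʐ/.

[ʂɔrβiʐʁʊ]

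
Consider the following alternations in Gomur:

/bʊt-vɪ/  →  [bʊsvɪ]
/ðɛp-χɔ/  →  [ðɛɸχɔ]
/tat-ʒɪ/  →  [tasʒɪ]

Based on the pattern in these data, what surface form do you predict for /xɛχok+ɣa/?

The data show regressive manner assimilation: /t/ → [s] before /v/; /p/ → [ɸ] before /χ/; /t/ → [s] before /ʒ/. In each pair only manner changes, matching the following consonant, while place and voice stay constant.
The rule targets /k/ (voiceless velar stop), which sits before the trigger /ɣ/ (fricative).
Changing only its manner to fricative gives [x] — the voiceless velar fricative.

[xɛχoxɣa]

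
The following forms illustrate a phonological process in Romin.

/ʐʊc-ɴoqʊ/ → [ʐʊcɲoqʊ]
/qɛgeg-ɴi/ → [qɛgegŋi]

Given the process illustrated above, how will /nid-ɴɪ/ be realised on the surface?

The data show progressive place assimilation: /ɴ/ → [ɲ] after /c/; /ɴ/ → [ŋ] after /g/. In each pair only place changes, matching the preceding consonant, while manner and voice stay constant.
The rule targets /ɴ/ (voiced uvular nasal), which sits after the trigger /d/ (alveolar).
Changing only its place to alveolar gives [n] — the voiced alveolar nasal.

[nidnɪ]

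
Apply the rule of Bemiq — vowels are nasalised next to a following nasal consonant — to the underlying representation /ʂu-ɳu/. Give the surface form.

[ʂũɳu]

The vowel /u/ is adjacent to the following nasal /ɳ/, so it acquires [+nasal] and surfaces as [ũ].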